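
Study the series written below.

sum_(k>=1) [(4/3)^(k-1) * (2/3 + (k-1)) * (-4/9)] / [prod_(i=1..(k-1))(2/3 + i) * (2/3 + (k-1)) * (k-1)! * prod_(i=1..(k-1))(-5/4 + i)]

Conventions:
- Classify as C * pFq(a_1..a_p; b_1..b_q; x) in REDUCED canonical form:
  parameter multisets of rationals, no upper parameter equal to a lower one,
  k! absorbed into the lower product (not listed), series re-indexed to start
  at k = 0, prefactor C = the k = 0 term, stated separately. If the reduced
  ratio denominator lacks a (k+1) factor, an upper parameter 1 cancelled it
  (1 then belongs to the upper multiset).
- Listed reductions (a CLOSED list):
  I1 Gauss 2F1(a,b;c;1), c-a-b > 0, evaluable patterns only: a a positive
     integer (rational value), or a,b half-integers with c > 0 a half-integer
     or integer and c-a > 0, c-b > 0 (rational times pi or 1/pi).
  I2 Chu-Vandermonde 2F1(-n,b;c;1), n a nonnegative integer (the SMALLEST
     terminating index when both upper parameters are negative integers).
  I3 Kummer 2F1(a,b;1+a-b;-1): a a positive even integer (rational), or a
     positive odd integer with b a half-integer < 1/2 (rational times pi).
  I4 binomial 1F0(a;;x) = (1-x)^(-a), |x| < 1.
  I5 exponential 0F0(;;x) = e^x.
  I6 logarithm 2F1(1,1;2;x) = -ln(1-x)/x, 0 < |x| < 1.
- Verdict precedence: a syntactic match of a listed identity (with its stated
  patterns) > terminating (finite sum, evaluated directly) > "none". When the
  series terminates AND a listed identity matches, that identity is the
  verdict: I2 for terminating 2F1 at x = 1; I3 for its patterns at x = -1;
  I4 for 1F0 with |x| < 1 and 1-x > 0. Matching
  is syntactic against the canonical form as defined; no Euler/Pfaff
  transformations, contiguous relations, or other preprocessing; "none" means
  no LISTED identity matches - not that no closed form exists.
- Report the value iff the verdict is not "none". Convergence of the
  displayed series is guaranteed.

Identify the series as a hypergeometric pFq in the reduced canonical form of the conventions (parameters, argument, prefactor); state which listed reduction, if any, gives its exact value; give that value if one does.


Key observation: with t_0 = -4/9, the lower running product (C = -4/9) is a rising factorial.
Term ratio: r(k) = (4/3) * 1 / [(k-1/4) (k+5/3) (k+1)] - rational in k, leading ratio (4/3); with t_0 = -4/9, classification follows.

Classification (C = -4/9): 0F2 with upper {-}, lower {-1/4, 5/3}, argument x = 4/3. Verdict: none - this 0F2 at x = 4/3 matches no listed pattern, and upper {-} holds no stopper.


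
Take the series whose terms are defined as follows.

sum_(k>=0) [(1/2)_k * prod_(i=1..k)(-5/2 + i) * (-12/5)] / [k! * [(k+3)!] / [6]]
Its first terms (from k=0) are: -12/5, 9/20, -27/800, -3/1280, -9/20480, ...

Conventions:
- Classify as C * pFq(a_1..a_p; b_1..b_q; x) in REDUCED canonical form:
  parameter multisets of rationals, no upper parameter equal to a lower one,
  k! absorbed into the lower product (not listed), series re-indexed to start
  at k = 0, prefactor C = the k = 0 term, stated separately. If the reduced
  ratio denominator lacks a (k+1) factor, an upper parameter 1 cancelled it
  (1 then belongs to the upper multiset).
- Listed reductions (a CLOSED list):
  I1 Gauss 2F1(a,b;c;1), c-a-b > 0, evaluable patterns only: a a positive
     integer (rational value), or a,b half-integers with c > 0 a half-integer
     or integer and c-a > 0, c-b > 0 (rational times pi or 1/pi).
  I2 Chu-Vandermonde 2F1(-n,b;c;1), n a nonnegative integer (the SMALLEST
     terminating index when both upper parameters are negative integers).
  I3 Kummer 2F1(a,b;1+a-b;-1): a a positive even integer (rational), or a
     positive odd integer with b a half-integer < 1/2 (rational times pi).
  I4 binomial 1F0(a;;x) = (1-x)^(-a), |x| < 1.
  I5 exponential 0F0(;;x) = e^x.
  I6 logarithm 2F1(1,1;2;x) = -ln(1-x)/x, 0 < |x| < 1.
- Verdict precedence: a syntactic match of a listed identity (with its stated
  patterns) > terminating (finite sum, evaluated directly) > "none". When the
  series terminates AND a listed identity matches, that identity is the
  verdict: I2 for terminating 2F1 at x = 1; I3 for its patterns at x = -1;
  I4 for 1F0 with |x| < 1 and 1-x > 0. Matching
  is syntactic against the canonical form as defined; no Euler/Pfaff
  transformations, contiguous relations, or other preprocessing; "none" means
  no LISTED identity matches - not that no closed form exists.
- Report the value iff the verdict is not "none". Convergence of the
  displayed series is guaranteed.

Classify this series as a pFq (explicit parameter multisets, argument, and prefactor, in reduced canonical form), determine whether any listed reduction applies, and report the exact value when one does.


x = 1 here; the reduced form reads 2F1, upper {-3/2, 1/2}, lower {4}, C = -12/5. Verdict at x = 1: the half-integer Gauss pattern (I1) matches (x = 1; upper {-3/2, 1/2} half-integers, c = 4 in the evaluable pattern). Exact value: (-16384/2625) / pi.

Key observation: t_0 being -12/5, the denominator's factorial ratio (C = -12/5) is a lower Pochhammer.
Step ratio: r(k) = 1 * (k-3/2) (k+1/2) / [(k+4) (k+1)] - rational in k, leading ratio 1; with t_0 = -12/5, classification follows.


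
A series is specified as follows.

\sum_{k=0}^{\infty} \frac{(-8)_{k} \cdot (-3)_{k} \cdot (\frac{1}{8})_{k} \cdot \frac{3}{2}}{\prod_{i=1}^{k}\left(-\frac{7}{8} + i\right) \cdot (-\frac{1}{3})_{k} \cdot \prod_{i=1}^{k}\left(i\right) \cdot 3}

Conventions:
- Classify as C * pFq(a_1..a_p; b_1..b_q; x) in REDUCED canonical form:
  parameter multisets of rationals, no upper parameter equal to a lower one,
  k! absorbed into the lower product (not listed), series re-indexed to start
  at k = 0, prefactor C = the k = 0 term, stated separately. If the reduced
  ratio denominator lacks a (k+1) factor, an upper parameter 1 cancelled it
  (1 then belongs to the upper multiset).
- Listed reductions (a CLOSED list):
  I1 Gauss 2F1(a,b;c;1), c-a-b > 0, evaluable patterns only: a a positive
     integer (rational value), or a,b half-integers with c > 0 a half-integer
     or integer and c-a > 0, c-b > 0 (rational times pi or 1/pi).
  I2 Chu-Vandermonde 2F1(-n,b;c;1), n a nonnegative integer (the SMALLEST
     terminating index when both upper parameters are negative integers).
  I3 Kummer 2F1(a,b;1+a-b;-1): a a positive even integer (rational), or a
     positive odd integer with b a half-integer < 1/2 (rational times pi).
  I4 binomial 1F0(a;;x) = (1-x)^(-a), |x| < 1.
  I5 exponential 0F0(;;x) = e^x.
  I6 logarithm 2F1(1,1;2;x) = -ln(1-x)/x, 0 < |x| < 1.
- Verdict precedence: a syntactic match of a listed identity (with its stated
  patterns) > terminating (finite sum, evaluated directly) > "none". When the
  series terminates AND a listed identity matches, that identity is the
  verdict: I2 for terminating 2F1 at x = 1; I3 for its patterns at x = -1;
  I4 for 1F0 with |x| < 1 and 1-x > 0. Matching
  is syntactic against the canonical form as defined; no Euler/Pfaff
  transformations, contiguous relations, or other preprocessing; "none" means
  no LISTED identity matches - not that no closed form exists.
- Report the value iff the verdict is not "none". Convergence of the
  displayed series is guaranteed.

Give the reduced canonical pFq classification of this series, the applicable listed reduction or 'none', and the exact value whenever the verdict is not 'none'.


This is \frac{1}{2} * 2F1(-8, -3; -\frac{1}{3}; 1) in reduced canonical form. Verdict: Chu-Vandermonde (I2) matches (terminating 2F1 at x = 1 with n = 3, b = -8, c = -\frac{1}{3}). Sum: -\frac{8671}{10}.

First insight: t_0 being \frac{1}{2}, the parameter 1/8 appears in both the upper and lower lists and cancels.
Adjacent-term ratio: r(k) = 1 * (k-8) (k-3) / [(k-\frac{1}{3}) (k+1)] - rational; roots negated = parameters, x = 1, C = \frac{1}{2}.


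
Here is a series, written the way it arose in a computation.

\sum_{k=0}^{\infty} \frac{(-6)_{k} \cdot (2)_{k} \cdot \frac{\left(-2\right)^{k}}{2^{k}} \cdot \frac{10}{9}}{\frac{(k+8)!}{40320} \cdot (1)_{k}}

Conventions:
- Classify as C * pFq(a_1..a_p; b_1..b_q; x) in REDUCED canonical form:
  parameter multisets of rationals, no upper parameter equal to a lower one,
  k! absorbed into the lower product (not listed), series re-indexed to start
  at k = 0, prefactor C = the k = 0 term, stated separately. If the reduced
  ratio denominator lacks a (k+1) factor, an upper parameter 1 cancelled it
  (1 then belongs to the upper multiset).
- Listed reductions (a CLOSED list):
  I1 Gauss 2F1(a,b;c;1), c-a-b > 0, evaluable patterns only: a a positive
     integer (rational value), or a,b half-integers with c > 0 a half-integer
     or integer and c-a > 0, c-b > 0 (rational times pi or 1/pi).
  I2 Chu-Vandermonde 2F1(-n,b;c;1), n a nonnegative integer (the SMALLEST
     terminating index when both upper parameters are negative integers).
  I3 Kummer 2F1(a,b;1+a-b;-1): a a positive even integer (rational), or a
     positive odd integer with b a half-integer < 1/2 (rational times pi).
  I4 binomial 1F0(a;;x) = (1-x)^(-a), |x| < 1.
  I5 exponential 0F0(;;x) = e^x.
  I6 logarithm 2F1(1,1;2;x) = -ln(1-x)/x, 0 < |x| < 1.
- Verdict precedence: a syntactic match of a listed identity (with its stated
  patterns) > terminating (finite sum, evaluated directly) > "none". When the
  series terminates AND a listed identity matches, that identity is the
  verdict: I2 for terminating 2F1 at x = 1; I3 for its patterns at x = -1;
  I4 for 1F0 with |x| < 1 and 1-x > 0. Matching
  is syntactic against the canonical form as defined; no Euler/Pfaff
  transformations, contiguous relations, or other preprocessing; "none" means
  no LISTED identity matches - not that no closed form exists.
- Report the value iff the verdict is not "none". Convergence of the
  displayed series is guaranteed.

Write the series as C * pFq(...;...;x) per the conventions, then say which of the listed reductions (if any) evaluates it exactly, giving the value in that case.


Structural cue: from the first term \frac{10}{9}: (1)_k (C = 10/9) is k! itself.
Adjacent-term ratio: r(k) = -1 * (k-6) (k+2) / [(k+9) (k+1)] - rational in k. x = -1; t_0 = \frac{10}{9}; negate the roots.

Classification (C = \frac{10}{9}): 2F1 with upper {-6, 2}, lower {9}, argument x = -1. Verdict: Kummer's theorem (I3) fires (x = -1; c = 9 equals 1+a-b for upper {-6, 2}: listed pattern). Its exact value is \frac{40}{9}.


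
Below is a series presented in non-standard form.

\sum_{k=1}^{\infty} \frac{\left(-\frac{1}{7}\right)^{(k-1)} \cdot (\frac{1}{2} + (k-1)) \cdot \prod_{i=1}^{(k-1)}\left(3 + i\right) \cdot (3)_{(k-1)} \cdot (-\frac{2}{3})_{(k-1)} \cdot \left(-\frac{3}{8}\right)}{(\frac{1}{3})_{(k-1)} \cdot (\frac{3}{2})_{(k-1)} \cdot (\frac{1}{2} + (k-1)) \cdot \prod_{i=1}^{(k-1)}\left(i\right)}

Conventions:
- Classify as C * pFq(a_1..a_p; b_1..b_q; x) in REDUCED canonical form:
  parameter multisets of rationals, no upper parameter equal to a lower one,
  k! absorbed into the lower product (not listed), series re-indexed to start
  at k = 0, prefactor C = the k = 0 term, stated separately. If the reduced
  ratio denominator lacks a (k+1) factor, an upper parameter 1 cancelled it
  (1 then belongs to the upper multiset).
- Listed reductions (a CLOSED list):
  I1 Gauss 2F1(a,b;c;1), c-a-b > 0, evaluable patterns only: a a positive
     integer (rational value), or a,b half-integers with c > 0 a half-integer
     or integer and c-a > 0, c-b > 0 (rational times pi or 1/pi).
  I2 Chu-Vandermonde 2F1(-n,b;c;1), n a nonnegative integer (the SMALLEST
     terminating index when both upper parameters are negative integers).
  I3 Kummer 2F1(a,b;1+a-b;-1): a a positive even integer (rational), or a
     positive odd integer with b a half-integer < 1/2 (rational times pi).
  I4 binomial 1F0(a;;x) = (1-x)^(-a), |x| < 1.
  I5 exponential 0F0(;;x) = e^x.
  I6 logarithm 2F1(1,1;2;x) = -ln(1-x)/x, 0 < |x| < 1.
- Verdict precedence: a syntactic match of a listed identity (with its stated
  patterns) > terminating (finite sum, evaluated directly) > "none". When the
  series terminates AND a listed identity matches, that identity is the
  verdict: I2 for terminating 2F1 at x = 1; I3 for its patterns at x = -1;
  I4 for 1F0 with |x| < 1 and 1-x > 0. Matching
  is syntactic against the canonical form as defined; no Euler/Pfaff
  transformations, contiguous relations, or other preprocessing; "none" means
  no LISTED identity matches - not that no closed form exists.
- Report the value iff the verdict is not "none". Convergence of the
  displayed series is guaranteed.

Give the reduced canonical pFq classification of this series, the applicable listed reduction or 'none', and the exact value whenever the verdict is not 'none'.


Prefactor -\frac{3}{8}, argument -\frac{1}{7}: 3F2 with upper {-\frac{2}{3}, 3, 4} over lower {\frac{1}{3}, \frac{3}{2}}. Verdict: no listed reduction: x = -\frac{1}{7} and upper {-\frac{2}{3}, 3, 4} fail every I1-I6 pattern.

Structural cue: from the first term -\frac{3}{8}: k + 1/2 divides numerator and denominator alike; prefactor -3/8 after cancelling.
Consecutive-term ratio: r(k) = -\frac{1}{7} * (k-\frac{2}{3}) (k+3) (k+4) / [(k+\frac{1}{3}) (k+\frac{3}{2}) (k+1)] - poly over poly, x = -\frac{1}{7} from leading terms; C = -\frac{3}{8} at k = 0.


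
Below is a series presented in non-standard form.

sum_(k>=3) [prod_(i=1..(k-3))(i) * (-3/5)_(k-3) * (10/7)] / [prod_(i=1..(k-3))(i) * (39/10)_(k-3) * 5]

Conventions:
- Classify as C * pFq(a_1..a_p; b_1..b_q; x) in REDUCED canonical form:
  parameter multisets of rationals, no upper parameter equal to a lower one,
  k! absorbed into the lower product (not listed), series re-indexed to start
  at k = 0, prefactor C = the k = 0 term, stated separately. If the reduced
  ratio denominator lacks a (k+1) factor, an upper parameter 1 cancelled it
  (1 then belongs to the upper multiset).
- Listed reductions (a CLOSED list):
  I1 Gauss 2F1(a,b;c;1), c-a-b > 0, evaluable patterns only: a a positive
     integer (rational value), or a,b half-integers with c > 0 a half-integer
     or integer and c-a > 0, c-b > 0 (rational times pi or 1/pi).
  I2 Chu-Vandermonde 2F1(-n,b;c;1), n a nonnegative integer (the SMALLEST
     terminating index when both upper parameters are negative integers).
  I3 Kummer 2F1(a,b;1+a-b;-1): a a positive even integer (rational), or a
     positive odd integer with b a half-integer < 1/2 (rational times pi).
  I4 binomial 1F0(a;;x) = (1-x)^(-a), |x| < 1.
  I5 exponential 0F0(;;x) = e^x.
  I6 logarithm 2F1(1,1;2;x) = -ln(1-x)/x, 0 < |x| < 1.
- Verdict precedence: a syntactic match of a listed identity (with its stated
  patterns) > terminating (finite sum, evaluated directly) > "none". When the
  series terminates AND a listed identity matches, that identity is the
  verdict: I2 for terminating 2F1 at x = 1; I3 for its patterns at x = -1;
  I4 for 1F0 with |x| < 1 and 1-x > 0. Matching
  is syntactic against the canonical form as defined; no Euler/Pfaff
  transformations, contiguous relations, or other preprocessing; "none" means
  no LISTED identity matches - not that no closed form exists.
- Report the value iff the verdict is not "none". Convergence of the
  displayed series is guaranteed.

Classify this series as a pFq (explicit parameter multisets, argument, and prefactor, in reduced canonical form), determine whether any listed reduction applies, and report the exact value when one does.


First insight: t_0 being 2/7, the constant factors (C = 2/7, x = 1) combine into one prefactor.
Term ratio: r(k) = 1 * (k-3/5) (k+1) / [(k+39/10) (k+1)] - poly over poly, x = 1 from leading terms; C = 2/7 at k = 0.

The series (x = 1) is 2F1: upper {-3/5, 1}, lower {39/10}, prefactor 2/7. Verdict: Gauss (I1, integer-parameter pattern) fires (x = 1: the Gamma ratio telescopes since c-a-b = 7/2 > 0 and a = 1 in Z>0). Hence: 58/245.


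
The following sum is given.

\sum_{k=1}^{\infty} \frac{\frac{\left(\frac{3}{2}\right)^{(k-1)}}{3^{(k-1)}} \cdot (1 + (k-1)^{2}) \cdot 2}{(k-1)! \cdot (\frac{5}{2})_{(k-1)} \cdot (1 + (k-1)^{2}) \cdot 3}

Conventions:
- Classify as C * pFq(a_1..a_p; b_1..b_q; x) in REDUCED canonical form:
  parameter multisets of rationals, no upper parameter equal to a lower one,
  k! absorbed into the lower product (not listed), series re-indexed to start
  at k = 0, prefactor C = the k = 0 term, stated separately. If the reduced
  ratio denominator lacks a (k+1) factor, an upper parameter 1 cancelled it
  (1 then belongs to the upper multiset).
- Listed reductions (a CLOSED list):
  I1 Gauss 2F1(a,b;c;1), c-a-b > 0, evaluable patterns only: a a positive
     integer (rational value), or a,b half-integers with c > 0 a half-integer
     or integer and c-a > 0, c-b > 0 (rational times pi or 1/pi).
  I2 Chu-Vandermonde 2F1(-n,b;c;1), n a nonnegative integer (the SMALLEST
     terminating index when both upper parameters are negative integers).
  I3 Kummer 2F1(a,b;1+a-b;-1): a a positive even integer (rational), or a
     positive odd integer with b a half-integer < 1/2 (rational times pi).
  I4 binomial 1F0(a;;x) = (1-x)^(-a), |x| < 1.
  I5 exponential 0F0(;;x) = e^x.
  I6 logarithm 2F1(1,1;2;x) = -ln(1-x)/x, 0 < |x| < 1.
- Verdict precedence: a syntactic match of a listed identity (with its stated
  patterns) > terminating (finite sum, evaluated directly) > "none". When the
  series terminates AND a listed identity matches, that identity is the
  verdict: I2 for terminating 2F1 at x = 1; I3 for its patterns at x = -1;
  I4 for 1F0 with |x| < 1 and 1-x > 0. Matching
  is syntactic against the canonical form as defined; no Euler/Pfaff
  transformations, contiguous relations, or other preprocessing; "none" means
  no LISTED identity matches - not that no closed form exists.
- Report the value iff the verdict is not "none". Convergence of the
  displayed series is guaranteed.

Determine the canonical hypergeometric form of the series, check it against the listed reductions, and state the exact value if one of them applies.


Canonical form: C = \frac{2}{3} times 0F1 with upper {-}, lower {\frac{5}{2}}, x = \frac{1}{2}. Verdict: none here - no I1-I6 shape fits x = \frac{1}{2} with lower {\frac{5}{2}}.

First insight: t_0 being \frac{2}{3}, the two k-th powers (C = 2/3, x = 1/2) combine into one argument.
Step ratio: r(k) = \frac{1}{2} * 1 / [(k+\frac{5}{2}) (k+1)] - poly over poly, x = \frac{1}{2} from leading terms; C = \frac{2}{3} at k = 0.


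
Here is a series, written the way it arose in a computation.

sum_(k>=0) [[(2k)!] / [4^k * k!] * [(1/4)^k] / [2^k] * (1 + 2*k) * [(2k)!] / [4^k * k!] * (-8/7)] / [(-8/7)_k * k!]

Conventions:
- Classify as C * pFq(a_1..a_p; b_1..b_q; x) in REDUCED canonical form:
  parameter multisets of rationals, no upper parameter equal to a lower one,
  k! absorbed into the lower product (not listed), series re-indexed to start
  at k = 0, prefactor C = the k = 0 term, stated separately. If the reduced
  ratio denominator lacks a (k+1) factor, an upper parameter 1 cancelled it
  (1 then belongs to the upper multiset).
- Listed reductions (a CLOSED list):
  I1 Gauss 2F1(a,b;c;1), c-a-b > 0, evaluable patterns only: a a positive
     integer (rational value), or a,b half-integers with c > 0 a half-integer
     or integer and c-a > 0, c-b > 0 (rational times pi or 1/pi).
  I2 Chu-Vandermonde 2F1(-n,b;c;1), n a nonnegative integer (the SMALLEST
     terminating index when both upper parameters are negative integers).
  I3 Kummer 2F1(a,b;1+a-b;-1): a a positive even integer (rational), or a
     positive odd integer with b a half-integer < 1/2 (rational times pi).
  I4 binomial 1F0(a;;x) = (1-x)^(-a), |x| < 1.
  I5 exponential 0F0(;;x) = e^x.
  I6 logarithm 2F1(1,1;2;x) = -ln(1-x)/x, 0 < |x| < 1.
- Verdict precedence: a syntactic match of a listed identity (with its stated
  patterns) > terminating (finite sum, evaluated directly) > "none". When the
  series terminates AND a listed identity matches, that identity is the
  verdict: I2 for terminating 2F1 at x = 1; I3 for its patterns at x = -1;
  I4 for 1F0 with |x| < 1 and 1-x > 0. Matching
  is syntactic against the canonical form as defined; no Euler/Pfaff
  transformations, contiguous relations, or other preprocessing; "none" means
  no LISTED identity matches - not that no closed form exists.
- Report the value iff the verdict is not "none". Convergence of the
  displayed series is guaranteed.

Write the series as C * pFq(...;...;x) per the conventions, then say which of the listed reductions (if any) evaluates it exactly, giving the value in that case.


Reduced: x = 1/8, 2F1, upper = {1/2, 3/2}, lower = {-8/7}, C = -8/7. Verdict: no listed reduction: x = 1/8 and upper {1/2, 3/2} fail every I1-I6 pattern.

Key observation: x = (1/8) and the (2k)!/(4^k k!) block (prefactor -8/7) is the Pochhammer (1/2)_k.
Term ratio: r(k) = (1/8) * (k+1/2) (k+3/2) / [(k-8/7) (k+1)] - poly over poly, x = (1/8) from leading terms; C = -8/7 at k = 0.


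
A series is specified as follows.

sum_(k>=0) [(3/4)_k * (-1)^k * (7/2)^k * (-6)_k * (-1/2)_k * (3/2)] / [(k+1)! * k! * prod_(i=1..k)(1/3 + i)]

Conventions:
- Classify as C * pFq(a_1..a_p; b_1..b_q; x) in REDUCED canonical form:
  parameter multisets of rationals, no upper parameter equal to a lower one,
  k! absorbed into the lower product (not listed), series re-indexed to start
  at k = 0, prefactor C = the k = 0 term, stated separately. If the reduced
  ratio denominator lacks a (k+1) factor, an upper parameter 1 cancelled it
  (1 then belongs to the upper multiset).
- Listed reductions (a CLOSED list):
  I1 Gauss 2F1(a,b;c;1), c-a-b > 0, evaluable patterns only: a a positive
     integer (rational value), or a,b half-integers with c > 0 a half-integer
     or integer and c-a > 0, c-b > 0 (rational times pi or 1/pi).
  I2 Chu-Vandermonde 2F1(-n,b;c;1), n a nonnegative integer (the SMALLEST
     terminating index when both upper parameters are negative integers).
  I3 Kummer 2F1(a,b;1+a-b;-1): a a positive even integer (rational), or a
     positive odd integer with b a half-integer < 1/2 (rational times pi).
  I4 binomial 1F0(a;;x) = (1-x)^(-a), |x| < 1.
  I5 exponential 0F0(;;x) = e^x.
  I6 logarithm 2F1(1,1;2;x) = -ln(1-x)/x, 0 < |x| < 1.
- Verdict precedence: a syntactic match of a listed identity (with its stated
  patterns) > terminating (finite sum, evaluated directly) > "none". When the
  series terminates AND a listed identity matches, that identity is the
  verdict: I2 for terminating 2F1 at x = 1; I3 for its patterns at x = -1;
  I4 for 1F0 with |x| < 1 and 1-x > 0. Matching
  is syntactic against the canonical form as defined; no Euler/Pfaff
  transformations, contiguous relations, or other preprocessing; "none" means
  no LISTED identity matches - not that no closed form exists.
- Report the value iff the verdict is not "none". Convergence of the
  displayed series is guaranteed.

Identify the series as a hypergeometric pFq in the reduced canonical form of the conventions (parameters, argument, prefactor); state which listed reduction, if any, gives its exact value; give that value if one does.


Canonical form: C = 3/2 times 3F2 with upper {-6, -1/2, 3/4}, lower {4/3, 2}, x = -7/2. Verdict: terminating - no listed pattern fits, but -6 in the upper list cuts the series at k = 6; direct evaluation. Its exact value is -27212149260021/893353197568.

Key observation: t_0 being 3/2, the denominator's factorial ratio (C = 3/2) is a lower Pochhammer.
Term ratio: r(k) = (-7/2) * (k-6) (k-1/2) (k+3/4) / [(k+4/3) (k+2) (k+1)] ; factor over Q: parameters, x = (-7/2), and C = 3/2.


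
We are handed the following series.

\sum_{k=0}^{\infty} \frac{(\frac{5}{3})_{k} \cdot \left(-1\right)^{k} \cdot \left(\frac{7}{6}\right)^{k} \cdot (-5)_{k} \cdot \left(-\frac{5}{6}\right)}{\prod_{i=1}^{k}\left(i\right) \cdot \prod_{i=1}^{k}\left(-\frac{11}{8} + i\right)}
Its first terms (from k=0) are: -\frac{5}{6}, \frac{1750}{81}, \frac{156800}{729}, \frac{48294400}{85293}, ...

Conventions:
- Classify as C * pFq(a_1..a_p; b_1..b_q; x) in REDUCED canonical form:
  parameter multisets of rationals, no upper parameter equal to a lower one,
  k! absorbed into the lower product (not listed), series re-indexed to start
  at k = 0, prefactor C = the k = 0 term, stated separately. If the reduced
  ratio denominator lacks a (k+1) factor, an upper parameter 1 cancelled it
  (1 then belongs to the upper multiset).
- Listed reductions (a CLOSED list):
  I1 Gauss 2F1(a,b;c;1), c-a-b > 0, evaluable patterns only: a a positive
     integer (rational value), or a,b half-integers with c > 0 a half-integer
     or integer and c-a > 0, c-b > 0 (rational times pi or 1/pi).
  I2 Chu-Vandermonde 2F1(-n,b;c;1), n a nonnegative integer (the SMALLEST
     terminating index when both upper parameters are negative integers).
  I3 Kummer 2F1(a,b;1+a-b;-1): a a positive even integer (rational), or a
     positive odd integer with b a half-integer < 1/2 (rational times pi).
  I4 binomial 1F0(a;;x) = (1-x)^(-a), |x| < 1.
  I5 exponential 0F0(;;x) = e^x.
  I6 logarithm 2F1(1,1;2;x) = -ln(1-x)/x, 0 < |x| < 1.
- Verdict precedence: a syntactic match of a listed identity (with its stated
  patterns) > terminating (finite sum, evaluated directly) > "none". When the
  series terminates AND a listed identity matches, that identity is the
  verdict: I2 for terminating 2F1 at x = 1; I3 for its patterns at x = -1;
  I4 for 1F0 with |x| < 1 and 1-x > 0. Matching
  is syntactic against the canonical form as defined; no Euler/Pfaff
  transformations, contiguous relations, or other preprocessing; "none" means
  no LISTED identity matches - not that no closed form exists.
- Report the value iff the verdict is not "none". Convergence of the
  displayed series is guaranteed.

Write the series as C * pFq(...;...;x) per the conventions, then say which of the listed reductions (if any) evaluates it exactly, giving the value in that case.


At argument -\frac{7}{6}: a 2F1 with upper {-5, \frac{5}{3}}, lower {-\frac{3}{8}}, scaled by C = -\frac{5}{6}. Verdict: terminating. With -5 upstairs the series is a 6-term polynomial sum; evaluated term by term. Value: \frac{1927532167895}{1202119542}.

First insight: t_0 = -\frac{5}{6} here, and the (-1)^k factor (prefactor -5/6) folds into the argument's sign.
Consecutive-term ratio: r(k) = -\frac{7}{6} * (k-5) (k+\frac{5}{3}) / [(k-\frac{3}{8}) (k+1)] - rational in k. x = -\frac{7}{6}; t_0 = -\frac{5}{6}; negate the roots.


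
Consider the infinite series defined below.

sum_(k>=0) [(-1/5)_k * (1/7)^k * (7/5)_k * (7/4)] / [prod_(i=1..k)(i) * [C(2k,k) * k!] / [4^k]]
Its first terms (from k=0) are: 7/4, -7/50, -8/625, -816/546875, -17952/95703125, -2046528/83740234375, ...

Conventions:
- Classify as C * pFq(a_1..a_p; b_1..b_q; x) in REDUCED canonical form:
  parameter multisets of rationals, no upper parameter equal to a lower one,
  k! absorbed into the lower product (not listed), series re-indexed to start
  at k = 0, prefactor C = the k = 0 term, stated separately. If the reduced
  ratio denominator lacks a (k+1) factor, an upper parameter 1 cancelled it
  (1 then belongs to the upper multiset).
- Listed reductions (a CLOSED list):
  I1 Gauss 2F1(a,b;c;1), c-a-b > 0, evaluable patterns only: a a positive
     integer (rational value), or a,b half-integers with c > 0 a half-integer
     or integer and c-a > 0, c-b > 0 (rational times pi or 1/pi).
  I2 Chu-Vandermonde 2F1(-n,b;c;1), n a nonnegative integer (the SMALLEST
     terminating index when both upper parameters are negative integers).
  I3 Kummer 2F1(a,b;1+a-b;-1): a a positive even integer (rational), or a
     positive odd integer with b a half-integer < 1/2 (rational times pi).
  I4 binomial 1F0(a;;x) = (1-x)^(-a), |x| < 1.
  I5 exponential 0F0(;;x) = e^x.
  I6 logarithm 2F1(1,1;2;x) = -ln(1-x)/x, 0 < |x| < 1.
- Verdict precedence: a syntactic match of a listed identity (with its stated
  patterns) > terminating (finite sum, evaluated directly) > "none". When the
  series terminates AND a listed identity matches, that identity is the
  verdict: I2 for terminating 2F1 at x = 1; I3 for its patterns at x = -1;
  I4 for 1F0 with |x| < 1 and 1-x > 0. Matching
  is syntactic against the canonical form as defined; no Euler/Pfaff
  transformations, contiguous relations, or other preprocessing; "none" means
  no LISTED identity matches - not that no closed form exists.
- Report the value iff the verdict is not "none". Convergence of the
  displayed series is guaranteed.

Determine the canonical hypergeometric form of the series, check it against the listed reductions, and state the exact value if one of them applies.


Classification (C = 7/4): 2F1 with upper {-1/5, 7/5}, lower {1/2}, argument x = 1/7. Verdict: none - this 2F1 at x = 1/7 matches no listed pattern, and upper {-1/5, 7/5} holds no stopper.

Key observation: t_0 being 7/4, the lower central binomial (prefactor 7/4) hides (1/2)_k.
Adjacent-term ratio: r(k) = (1/7) * (k-1/5) (k+7/5) / [(k+1/2) (k+1)] - rational in k, leading ratio (1/7); with t_0 = 7/4, classification follows.


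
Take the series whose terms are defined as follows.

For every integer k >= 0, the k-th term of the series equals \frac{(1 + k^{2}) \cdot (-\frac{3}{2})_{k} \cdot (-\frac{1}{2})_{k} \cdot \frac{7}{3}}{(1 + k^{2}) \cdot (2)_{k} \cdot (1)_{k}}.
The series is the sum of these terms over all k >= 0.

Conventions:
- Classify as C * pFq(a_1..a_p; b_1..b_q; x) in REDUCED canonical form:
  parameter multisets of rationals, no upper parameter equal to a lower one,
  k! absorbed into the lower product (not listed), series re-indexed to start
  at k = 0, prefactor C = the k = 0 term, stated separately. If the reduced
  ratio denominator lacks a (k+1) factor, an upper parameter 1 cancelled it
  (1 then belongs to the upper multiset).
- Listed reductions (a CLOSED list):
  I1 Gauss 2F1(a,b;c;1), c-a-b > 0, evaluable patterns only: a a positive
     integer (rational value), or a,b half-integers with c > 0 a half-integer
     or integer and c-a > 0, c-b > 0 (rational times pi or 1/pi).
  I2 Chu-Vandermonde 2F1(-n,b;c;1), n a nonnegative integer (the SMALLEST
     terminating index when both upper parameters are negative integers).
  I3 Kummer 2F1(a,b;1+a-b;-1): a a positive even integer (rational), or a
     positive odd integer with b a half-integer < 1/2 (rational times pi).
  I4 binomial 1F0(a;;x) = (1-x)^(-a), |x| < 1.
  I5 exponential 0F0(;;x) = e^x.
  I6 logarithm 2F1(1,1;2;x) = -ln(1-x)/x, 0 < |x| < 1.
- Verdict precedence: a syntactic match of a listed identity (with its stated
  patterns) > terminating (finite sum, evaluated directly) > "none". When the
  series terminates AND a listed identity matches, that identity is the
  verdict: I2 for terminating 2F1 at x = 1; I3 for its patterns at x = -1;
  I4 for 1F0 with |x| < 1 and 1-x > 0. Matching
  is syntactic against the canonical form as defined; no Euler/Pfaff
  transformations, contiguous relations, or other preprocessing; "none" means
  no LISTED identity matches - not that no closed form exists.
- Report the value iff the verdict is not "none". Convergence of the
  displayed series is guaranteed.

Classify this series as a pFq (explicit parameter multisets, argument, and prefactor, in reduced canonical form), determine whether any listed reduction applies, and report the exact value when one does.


With C = \frac{7}{3}: the canonical form is 2F1(-\frac{3}{2}, -\frac{1}{2}; 2; 1). Verdict: Gauss's theorem I1 (half-integer case) applies (x = 1; upper {-\frac{3}{2}, -\frac{1}{2}} half-integers, c = 2 in the evaluable pattern). Sum: \frac{448}{45} / \pi.

First insight: t_0 = \frac{7}{3} here, and (1)_k (C = 7/3, x = 1) is k! itself.
Adjacent-term ratio: r(k) = 1 * (k-\frac{3}{2}) (k-\frac{1}{2}) / [(k+2) (k+1)] - rational in k, leading ratio 1; with t_0 = \frac{7}{3}, classification follows.


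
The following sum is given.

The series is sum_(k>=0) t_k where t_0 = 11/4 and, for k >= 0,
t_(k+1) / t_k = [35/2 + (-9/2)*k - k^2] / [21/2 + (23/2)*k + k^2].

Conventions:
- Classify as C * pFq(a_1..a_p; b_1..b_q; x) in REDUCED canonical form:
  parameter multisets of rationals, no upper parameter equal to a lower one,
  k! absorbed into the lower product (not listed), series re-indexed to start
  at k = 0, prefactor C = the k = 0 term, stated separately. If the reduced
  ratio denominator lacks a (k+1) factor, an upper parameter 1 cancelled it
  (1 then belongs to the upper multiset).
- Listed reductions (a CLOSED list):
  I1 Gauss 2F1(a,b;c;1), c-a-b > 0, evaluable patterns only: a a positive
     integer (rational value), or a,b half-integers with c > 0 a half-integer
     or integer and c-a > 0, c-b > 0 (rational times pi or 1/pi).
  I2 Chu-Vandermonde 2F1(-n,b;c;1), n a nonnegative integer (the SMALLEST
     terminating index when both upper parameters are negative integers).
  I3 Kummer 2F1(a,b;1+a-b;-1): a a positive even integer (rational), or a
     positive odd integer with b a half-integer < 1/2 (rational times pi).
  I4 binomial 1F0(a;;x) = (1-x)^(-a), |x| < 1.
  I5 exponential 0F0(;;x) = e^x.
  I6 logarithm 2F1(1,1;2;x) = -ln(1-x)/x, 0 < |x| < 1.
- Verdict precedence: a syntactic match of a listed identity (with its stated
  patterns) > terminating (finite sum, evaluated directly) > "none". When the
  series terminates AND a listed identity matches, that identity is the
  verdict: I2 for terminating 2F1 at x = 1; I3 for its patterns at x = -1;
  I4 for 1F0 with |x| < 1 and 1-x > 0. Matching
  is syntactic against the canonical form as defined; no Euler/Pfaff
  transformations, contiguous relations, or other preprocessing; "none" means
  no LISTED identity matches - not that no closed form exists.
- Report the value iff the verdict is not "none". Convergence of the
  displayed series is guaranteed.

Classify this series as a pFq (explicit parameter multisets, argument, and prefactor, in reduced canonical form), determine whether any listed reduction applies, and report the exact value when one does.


At argument -1: a 2F1 with upper {-5/2, 7}, lower {21/2}, scaled by C = 11/4. Verdict (x = -1): Kummer (I3) applies (x = -1; c = 21/2 equals 1+a-b for upper {-5/2, 7}: listed pattern). Exact value: (53348295/16777216) * pi.

Key step: t_0 = 11/4 here, and roots of the ratio polynomials (prefactor 11/4) are the negated parameters.
Ratio: r(k) = (-1) * (k-5/2) (k+7) / [(k+21/2) (k+1)] ; factor over Q: parameters, x = (-1), and C = 11/4.


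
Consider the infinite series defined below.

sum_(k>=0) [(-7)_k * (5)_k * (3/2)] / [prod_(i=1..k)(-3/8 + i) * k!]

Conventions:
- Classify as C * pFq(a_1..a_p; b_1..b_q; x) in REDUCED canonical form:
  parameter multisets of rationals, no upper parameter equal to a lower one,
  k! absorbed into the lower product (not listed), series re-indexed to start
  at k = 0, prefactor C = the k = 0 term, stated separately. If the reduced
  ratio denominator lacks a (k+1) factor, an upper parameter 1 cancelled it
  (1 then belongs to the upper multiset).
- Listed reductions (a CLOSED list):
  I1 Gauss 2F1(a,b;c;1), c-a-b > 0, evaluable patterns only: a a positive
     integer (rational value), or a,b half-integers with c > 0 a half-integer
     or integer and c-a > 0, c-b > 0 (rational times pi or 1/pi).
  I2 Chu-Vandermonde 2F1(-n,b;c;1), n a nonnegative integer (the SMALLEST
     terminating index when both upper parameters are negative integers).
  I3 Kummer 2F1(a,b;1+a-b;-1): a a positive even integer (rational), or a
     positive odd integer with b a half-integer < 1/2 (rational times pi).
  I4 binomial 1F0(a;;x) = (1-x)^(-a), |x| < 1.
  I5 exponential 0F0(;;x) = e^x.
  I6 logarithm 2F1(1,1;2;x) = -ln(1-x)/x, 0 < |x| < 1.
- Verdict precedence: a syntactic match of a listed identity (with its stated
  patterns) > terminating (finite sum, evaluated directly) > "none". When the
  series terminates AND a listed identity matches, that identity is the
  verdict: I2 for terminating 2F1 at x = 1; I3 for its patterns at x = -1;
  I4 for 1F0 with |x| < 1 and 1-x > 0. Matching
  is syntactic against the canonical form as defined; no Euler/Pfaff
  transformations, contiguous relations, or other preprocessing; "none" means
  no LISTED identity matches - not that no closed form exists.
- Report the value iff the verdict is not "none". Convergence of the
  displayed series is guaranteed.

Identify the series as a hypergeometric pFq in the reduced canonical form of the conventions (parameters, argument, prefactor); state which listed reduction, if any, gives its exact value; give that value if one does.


At argument 1: a 2F1 with upper {-7, 5}, lower {5/8}, scaled by C = 3/2. Verdict at x = 1: the Chu-Vandermonde identity I2 matches (terminating 2F1 at x = 1 with n = 7, b = 5, c = 5/8). Hence: -1881/113738.

Structural cue: t_0 being 3/2, the lower running product (C = 3/2) is a rising factorial.
Ratio: r(k) = 1 * (k-7) (k+5) / [(k+5/8) (k+1)] - rational; roots negated = parameters, x = 1, C = 3/2.


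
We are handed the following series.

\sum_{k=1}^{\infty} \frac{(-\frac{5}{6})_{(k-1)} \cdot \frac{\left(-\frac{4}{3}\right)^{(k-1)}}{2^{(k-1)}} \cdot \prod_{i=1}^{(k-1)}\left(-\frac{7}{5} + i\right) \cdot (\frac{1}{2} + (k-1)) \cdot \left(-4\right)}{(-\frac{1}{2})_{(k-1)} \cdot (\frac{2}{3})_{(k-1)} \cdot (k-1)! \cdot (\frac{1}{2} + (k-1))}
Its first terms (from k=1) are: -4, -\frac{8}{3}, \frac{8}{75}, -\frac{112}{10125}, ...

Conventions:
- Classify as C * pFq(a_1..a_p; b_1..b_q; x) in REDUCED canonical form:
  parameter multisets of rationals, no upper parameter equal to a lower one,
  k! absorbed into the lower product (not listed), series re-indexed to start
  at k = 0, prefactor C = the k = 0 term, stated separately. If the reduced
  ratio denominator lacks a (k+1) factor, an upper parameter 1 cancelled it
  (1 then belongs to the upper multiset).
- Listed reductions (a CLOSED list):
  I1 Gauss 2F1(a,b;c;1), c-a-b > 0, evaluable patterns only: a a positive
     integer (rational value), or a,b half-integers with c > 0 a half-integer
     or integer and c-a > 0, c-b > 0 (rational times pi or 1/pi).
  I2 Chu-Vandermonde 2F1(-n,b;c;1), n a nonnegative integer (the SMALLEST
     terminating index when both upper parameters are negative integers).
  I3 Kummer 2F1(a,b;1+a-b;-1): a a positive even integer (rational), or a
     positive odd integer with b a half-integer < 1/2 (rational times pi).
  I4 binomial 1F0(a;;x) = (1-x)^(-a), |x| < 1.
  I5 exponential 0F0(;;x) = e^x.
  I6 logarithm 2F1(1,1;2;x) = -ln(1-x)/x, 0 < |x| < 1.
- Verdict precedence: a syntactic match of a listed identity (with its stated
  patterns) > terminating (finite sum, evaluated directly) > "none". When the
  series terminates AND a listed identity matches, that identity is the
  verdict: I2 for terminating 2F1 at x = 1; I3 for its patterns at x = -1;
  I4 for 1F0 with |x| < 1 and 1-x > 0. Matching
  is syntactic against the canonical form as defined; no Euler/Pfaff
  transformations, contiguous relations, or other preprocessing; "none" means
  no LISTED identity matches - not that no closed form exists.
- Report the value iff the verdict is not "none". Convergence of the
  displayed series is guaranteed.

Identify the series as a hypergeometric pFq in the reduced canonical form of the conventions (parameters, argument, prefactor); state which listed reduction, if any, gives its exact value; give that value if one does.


The series (x = -\frac{2}{3}) is 2F2: upper {-\frac{5}{6}, -\frac{2}{5}}, lower {-\frac{1}{2}, \frac{2}{3}}, prefactor -4. Verdict: none - at argument -\frac{2}{3} the multisets {-\frac{5}{6}, -\frac{2}{5}} ; {-\frac{1}{2}, \frac{2}{3}} match no listed identity.

The tell: x = -\frac{2}{3} and k + 1/2 divides numerator and denominator alike; prefactor -4 after cancelling.
Ratio: r(k) = -\frac{2}{3} * (k-\frac{5}{6}) (k-\frac{2}{5}) / [(k-\frac{1}{2}) (k+\frac{2}{3}) (k+1)] - rational in k. x = -\frac{2}{3}; t_0 = -4; negate the roots.


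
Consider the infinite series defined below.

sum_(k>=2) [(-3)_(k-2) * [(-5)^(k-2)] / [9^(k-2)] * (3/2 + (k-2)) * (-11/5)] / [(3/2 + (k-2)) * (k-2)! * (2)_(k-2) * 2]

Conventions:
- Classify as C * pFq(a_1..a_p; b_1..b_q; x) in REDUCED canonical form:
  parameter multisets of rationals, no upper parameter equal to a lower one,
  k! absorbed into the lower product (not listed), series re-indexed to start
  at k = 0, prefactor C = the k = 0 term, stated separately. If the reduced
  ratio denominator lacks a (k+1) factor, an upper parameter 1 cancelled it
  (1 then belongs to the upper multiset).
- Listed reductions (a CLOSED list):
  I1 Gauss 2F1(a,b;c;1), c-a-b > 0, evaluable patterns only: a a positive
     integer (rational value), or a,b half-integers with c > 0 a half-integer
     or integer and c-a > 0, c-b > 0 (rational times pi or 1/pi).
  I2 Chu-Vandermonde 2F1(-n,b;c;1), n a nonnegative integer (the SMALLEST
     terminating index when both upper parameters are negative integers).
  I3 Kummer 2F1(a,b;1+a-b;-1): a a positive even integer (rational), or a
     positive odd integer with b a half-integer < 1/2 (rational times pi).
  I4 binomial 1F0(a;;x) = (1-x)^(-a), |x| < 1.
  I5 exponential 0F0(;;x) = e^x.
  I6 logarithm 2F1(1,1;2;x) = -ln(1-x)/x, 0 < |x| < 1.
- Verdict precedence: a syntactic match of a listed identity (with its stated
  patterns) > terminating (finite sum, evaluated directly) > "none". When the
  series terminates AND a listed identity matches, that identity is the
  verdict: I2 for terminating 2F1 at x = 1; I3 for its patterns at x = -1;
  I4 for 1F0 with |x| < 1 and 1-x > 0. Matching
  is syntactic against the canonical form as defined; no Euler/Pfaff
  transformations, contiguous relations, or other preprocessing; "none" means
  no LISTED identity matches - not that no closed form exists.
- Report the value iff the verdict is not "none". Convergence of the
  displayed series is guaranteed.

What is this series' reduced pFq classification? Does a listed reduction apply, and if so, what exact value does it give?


The series (x = -5/9) is 1F1: upper {-3}, lower {2}, prefactor -11/10. Verdict: terminating at k = 3: the factor (-3)_k kills every later term; summing the 4 survivors is exact. Value: -383911/174960.

First insight: t_0 = -11/10 here, and the two geometric factors (prefactor -11/10) combine into one argument.
Ratio: r(k) = (-5/9) * (k-3) / [(k+2) (k+1)] ; factor over Q: parameters, x = (-5/9), and C = -11/10.
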